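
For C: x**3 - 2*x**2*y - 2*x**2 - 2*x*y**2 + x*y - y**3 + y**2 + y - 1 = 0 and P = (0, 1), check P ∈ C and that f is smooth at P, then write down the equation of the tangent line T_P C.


Tangent line at P: -x = 0.

Step 1: f(0, 1) = 0, so P lies on C.
Step 2: partial derivatives
  f_x(x, y) = 3*x**2 - 4*x*y - 4*x - 2*y**2 + y, f_y(x, y) = -2*x**2 - 4*x*y + x - 3*y**2 + 2*y + 1.
  f_x(P) = -1, f_y(P) = 0 (gradient nonzero, so P is smooth).
Step 3: tangent line at P: -1·(x − 0) + 0·(y − 1) = 0.
Expanding: -x = 0.


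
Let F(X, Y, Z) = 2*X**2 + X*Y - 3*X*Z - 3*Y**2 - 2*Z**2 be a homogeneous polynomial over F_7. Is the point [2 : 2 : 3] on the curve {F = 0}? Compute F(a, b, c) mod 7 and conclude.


F(2,2,3) ≡ 6 (mod 7); P is NOT on the curve.

Evaluate F(2, 2, 3) term-by-term (mod 7).
  2*X**2 ↦ 2·4·1·1 = 8
  X*Y ↦ 1·2·2·1 = 4
  -3*X*Z ↦ -3·2·1·3 = -18
  -3*Y**2 ↦ -3·1·4·1 = -12
  -2*Z**2 ↦ -2·1·1·9 = -18
Sum: F(2, 2, 3) = (8) + (4) + (-18) + (-12) + (-18) = -36.
Reducing mod 7: -36 ≡ 6 (mod 7).
Since F(a, b, c) ≡ 6 ≠ 0 (mod 7), P does NOT lie on the curve.


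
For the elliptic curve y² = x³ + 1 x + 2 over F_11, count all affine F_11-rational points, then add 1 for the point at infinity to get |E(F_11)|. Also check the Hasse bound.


Affine points = {(1, 2), (1, 9), (2, 1), (2, 10), (4, 2), (4, 9), (5, 0), (6, 2), (6, 9), (7, 0), (8, 4), (8, 7), (9, 5), (9, 6), (10, 0)}; affine count = 15; |E(F_11)| = 16.

Discriminant check: Δ ∝ 4a³ + 27b² = 4·1³ + 27·2² = 4·1 + 27·4 ≡ 2 (mod 11). Nonzero ⇒ E is nonsingular.
For each x ∈ F_11, compute rhs = x³ + 1·x + 2 mod 11, then count y ∈ F_11 with y² ≡ rhs.
  x = 0: rhs = 2, matching y values: none (0 points).
  x = 1: rhs = 4, matching y values: 2, 9 (2 points).
  x = 2: rhs = 1, matching y values: 1, 10 (2 points).
  x = 3: rhs = 10, matching y values: none (0 points).
  x = 4: rhs = 4, matching y values: 2, 9 (2 points).
  x = 5: rhs = 0, matching y values: 0 (1 points).
  x = 6: rhs = 4, matching y values: 2, 9 (2 points).
  x = 7: rhs = 0, matching y values: 0 (1 points).
  x = 8: rhs = 5, matching y values: 4, 7 (2 points).
  x = 9: rhs = 3, matching y values: 5, 6 (2 points).
  x = 10: rhs = 0, matching y values: 0 (1 points).
Total affine count: 15.
Full point count |E(F_11)| = 15 + 1 = 16.
Hasse bound: |16 − (11+1)| = |4| = 4 ≤ 2√11 ≈ 6.6332 ✓.


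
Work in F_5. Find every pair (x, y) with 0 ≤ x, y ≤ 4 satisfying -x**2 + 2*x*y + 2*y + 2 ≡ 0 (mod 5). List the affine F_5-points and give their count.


Affine F_5-points: {(0, 4), (1, 1), (2, 2), (3, 4)}; count = 4.

For each of the 25 pairs (x, y) ∈ F_5², evaluate f(x, y) mod 5. Record the zeros.
  x = 0: [0↦2, 1↦4, 2↦1, 3↦3, 4↦0]  zeros at y ∈ {4}
  x = 1: [0↦1, 1↦0, 2↦4, 3↦3, 4↦2]  zeros at y ∈ {1}
  x = 2: [0↦3, 1↦4, 2↦0, 3↦1, 4↦2]  zeros at y ∈ {2}
  x = 3: [0↦3, 1↦1, 2↦4, 3↦2, 4↦0]  zeros at y ∈ {4}
  x = 4: [0↦1, 1↦1, 2↦1, 3↦1, 4↦1]  zeros at y ∈ ∅
Collecting zeros: affine points = {(0, 4), (1, 1), (2, 2), (3, 4)}.
Total count |C(F_5)_aff| = 4.


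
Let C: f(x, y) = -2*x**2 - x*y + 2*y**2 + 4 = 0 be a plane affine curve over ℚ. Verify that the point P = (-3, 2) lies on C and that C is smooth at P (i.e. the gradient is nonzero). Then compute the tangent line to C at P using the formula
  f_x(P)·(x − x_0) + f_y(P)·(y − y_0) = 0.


Tangent line at P: 10*x + 11*y + 8 = 0.

Step 1: f(-3, 2) = 0, so P lies on C.
Step 2: partial derivatives
  f_x(x, y) = -4*x - y, f_y(x, y) = -x + 4*y.
  f_x(P) = 10, f_y(P) = 11 (gradient nonzero, so P is smooth).
Step 3: tangent line at P: 10·(x − -3) + 11·(y − 2) = 0.
Expanding: 10*x + 11*y + 8 = 0.


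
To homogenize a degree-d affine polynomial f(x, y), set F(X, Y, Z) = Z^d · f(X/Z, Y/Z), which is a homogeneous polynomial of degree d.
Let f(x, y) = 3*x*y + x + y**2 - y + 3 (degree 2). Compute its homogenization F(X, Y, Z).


F(X, Y, Z) = 3*X*Y + X*Z + Y**2 - Y*Z + 3*Z**2

deg(f) = 2.
Substitute x = X/Z, y = Y/Z into f, then multiply by Z^2.
  monomial 3·x^1·y^1 ↦ 3·X^1·Y^1·Z^0.
  monomial 1·x^1·y^0 ↦ 1·X^1·Y^0·Z^1.
  monomial 1·x^0·y^2 ↦ 1·X^0·Y^2·Z^0.
  monomial -1·x^0·y^1 ↦ -1·X^0·Y^1·Z^1.
  monomial 3·x^0·y^0 ↦ 3·X^0·Y^0·Z^2.
Collecting: F(X, Y, Z) = 3*X*Y + X*Z + Y**2 - Y*Z + 3*Z**2.


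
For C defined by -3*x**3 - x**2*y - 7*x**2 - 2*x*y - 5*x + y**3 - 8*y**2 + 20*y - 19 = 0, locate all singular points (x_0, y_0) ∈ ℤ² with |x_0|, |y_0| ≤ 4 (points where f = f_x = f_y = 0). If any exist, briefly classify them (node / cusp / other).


Singular points: {(-1, 3)}; classification: node.

Compute partial derivatives:
  f_x = -9*x**2 - 2*x*y - 14*x - 2*y - 5.
  f_y = -x**2 - 2*x + 3*y**2 - 16*y + 20.
Scan x_0 ∈ {−4, ..., 4}. For each x_0, f_y(x_0, y) is a polynomial in y; find its integer roots y ∈ {−4, ..., 4}, then test f_x and f at those candidates.
  x = -4: f_y(-4, y) = 3*y**2 - 16*y + 12; no integer root y with |y| ≤ 4.
  x = -3: f_y(-3, y) = 3*y**2 - 16*y + 17; no integer root y with |y| ≤ 4.
  x = -2: f_y(-2, y) = 3*y**2 - 16*y + 20; vanishes at y ∈ {2}. (-2, 2): f_x = -9 ≠ 0.
  x = -1: f_y(-1, y) = 3*y**2 - 16*y + 21; vanishes at y ∈ {3}. (-1, 3): f_x = 0, f = 0 — SINGULAR.
  x = 0: f_y(0, y) = 3*y**2 - 16*y + 20; vanishes at y ∈ {2}. (0, 2): f_x = -9 ≠ 0.
  x = 1: f_y(1, y) = 3*y**2 - 16*y + 17; no integer root y with |y| ≤ 4.
  x = 2: f_y(2, y) = 3*y**2 - 16*y + 12; no integer root y with |y| ≤ 4.
  x = 3: f_y(3, y) = 3*y**2 - 16*y + 5; no integer root y with |y| ≤ 4.
  x = 4: f_y(4, y) = 3*y**2 - 16*y - 4; no integer root y with |y| ≤ 4.
Only singular point on the grid: (-1, 3).
Classify: substitute x = -1 + u, y = 3 + v and expand: f = -3*u**3 - u**2*v - u**2 + v**3 + v**2.
No constant or linear terms (consistent with a singular point). Quadratic part: -u**2 + v**2. Cubic part: -3*u**3 - u**2*v + v**3.
The quadratic part v**2 - u**2 = (v − u)(v + u) splits into two distinct linear factors, so there are two distinct tangent lines y − 3 = ±(x − -1) — this is a node (ordinary double point).
Classification: node.


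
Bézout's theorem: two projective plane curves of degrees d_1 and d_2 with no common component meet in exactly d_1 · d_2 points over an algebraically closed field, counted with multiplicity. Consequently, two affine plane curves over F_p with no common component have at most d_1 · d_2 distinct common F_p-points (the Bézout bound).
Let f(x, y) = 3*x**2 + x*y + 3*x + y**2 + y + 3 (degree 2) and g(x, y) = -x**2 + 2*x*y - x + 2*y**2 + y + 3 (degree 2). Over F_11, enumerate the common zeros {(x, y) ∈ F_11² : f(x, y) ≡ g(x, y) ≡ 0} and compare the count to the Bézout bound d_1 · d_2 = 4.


Common zeros: {(1, 5), (3, 1)}; count = 2; Bézout bound = 4.

deg(f) = 2, deg(g) = 2, so Bézout bound = 4.
Scan x ∈ F_11. For each x, list the y ∈ F_11 with f(x, y) ≡ 0 and those with g(x, y) ≡ 0 (mod 11); the common zeros in that column are the intersection.
  x = 0: f ≡ 0 at y ∈ {5}; g ≡ 0 at y ∈ ∅; common: ∅.
  x = 1: f ≡ 0 at y ∈ {4, 5}; g ≡ 0 at y ∈ {5, 10}; common: {5}.
  x = 2: f ≡ 0 at y ∈ ∅; g ≡ 0 at y ∈ {6, 8}; common: ∅.
  x = 3: f ≡ 0 at y ∈ {1, 6}; g ≡ 0 at y ∈ {1}; common: {1}.
  x = 4: f ≡ 0 at y ∈ {2, 4}; g ≡ 0 at y ∈ ∅; common: ∅.
  x = 5: f ≡ 0 at y ∈ {6, 10}; g ≡ 0 at y ∈ ∅; common: ∅.
  x = 6: f ≡ 0 at y ∈ ∅; g ≡ 0 at y ∈ ∅; common: ∅.
  x = 7: f ≡ 0 at y ∈ ∅; g ≡ 0 at y ∈ {10}; common: ∅.
  x = 8: f ≡ 0 at y ∈ ∅; g ≡ 0 at y ∈ {3, 5}; common: ∅.
  x = 9: f ≡ 0 at y ∈ {2, 10}; g ≡ 0 at y ∈ {1, 6}; common: ∅.
  x = 10: f ≡ 0 at y ∈ ∅; g ≡ 0 at y ∈ ∅; common: ∅.
Collecting: common zeros = {(1, 5), (3, 1)}, so the count is 2.
Comparison with the Bézout bound: 2 ≤ 4 = deg(f)·deg(g), as expected for curves with no common component (the affine F_11-count falls short of the bound because intersections may lie at infinity, over extension fields, or carry multiplicity).


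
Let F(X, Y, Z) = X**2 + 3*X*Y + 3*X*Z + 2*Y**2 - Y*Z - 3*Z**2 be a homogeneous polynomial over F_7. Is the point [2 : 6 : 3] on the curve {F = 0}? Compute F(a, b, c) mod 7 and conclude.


F(2,6,3) ≡ 1 (mod 7); P is NOT on the curve.

Evaluate F(2, 6, 3) term-by-term (mod 7).
  X**2 ↦ 1·4·1·1 = 4
  3*X*Y ↦ 3·2·6·1 = 36
  3*X*Z ↦ 3·2·1·3 = 18
  2*Y**2 ↦ 2·1·36·1 = 72
  -Y*Z ↦ -1·1·6·3 = -18
  -3*Z**2 ↦ -3·1·1·9 = -27
Sum: F(2, 6, 3) = (4) + (36) + (18) + (72) + (-18) + (-27) = 85.
Reducing mod 7: 85 ≡ 1 (mod 7).
Since F(a, b, c) ≡ 1 ≠ 0 (mod 7), P does NOT lie on the curve.


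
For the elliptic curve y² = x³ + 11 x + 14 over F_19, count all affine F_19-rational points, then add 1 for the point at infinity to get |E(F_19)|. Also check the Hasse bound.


Affine points = {(1, 8), (1, 11), (2, 5), (2, 14), (3, 6), (3, 13), (5, 2), (5, 17), (6, 7), (6, 12), (7, 4), (7, 15), (8, 5), (8, 14), (9, 5), (9, 14), (13, 6), (13, 13), (14, 9), (14, 10), (15, 1), (15, 18), (16, 7), (16, 12)}; affine count = 24; |E(F_19)| = 25.

Discriminant check: Δ ∝ 4a³ + 27b² = 4·11³ + 27·14² = 4·1331 + 27·196 ≡ 14 (mod 19). Nonzero ⇒ E is nonsingular.
For each x ∈ F_19, compute rhs = x³ + 11·x + 14 mod 19, then count y ∈ F_19 with y² ≡ rhs.
  x = 0: rhs = 14, matching y values: none (0 points).
  x = 1: rhs = 7, matching y values: 8, 11 (2 points).
  x = 2: rhs = 6, matching y values: 5, 14 (2 points).
  x = 3: rhs = 17, matching y values: 6, 13 (2 points).
  x = 4: rhs = 8, matching y values: none (0 points).
  x = 5: rhs = 4, matching y values: 2, 17 (2 points).
  x = 6: rhs = 11, matching y values: 7, 12 (2 points).
  x = 7: rhs = 16, matching y values: 4, 15 (2 points).
  x = 8: rhs = 6, matching y values: 5, 14 (2 points).
  x = 9: rhs = 6, matching y values: 5, 14 (2 points).
  x = 10: rhs = 3, matching y values: none (0 points).
  x = 11: rhs = 3, matching y values: none (0 points).
  x = 12: rhs = 12, matching y values: none (0 points).
  x = 13: rhs = 17, matching y values: 6, 13 (2 points).
  x = 14: rhs = 5, matching y values: 9, 10 (2 points).
  x = 15: rhs = 1, matching y values: 1, 18 (2 points).
  x = 16: rhs = 11, matching y values: 7, 12 (2 points).
  x = 17: rhs = 3, matching y values: none (0 points).
  x = 18: rhs = 2, matching y values: none (0 points).
Total affine count: 24.
Full point count |E(F_19)| = 24 + 1 = 25.
Hasse bound: |25 − (19+1)| = |5| = 5 ≤ 2√19 ≈ 8.7178 ✓.


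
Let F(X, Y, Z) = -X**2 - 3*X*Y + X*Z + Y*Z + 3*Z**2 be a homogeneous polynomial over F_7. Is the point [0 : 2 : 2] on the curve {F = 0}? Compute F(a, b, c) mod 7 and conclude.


F(0,2,2) ≡ 2 (mod 7); P is NOT on the curve.

Evaluate F(0, 2, 2) term-by-term (mod 7).
  -X**2 ↦ -1·0·1·1 = 0
  -3*X*Y ↦ -3·0·2·1 = 0
  X*Z ↦ 1·0·1·2 = 0
  Y*Z ↦ 1·1·2·2 = 4
  3*Z**2 ↦ 3·1·1·4 = 12
Sum: F(0, 2, 2) = (0) + (0) + (0) + (4) + (12) = 16.
Reducing mod 7: 16 ≡ 2 (mod 7).
Since F(a, b, c) ≡ 2 ≠ 0 (mod 7), P does NOT lie on the curve.


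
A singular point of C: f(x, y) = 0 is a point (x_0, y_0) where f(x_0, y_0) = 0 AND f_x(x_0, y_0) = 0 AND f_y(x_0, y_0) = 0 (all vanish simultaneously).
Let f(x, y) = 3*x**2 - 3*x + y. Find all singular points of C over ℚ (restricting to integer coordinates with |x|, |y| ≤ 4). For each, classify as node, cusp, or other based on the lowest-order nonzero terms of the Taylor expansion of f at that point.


No singular points in the scanned grid; C is smooth there.

Compute partial derivatives:
  f_x = 6*x - 3.
  f_y = 1.
f_y = 1 is a nonzero constant, so f_y never vanishes: no point (x, y) can satisfy f = f_x = f_y = 0. In particular no (x, y) ∈ {−4, ..., 4}² is singular; the curve is smooth.


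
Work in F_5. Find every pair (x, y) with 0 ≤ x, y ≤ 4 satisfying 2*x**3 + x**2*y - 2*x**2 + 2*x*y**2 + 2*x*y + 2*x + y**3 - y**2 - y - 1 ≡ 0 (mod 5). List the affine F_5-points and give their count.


Affine F_5-points: {(1, 1), (2, 2), (3, 3), (4, 2)}; count = 4.

For each of the 25 pairs (x, y) ∈ F_5², evaluate f(x, y) mod 5. Record the zeros.
  x = 0: [0↦4, 1↦3, 2↦1, 3↦4, 4↦3]  zeros at y ∈ ∅
  x = 1: [0↦1, 1↦0, 2↦2, 3↦3, 4↦4]  zeros at y ∈ {1}
  x = 2: [0↦1, 1↦2, 2↦0, 3↦1, 4↦1]  zeros at y ∈ {2}
  x = 3: [0↦1, 1↦1, 2↦2, 3↦0, 4↦1]  zeros at y ∈ {3}
  x = 4: [0↦3, 1↦4, 2↦0, 3↦2, 4↦1]  zeros at y ∈ {2}
Collecting zeros: affine points = {(1, 1), (2, 2), (3, 3), (4, 2)}.
Total count |C(F_5)_aff| = 4.


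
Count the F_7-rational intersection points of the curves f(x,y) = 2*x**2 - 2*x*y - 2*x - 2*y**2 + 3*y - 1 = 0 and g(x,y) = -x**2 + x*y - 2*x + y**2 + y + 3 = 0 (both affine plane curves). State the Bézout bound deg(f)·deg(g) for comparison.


Common zeros: ∅; count = 0; Bézout bound = 4.

deg(f) = 2, deg(g) = 2, so Bézout bound = 4.
Scan x ∈ F_7. For each x, list the y ∈ F_7 with f(x, y) ≡ 0 and those with g(x, y) ≡ 0 (mod 7); the common zeros in that column are the intersection.
  x = 0: f ≡ 0 at y ∈ {1, 4}; g ≡ 0 at y ∈ ∅; common: ∅.
  x = 1: f ≡ 0 at y ∈ {2}; g ≡ 0 at y ∈ {0, 5}; common: ∅.
  x = 2: f ≡ 0 at y ∈ {1, 2}; g ≡ 0 at y ∈ {5, 6}; common: ∅.
  x = 3: f ≡ 0 at y ∈ ∅; g ≡ 0 at y ∈ {1, 2}; common: ∅.
  x = 4: f ≡ 0 at y ∈ ∅; g ≡ 0 at y ∈ {0, 2}; common: ∅.
  x = 5: f ≡ 0 at y ∈ {3, 4}; g ≡ 0 at y ∈ ∅; common: ∅.
  x = 6: f ≡ 0 at y ∈ {3}; g ≡ 0 at y ∈ ∅; common: ∅.
Collecting: common zeros = ∅, so the count is 0.
Comparison with the Bézout bound: 0 ≤ 4 = deg(f)·deg(g), as expected for curves with no common component (the affine F_7-count falls short of the bound because intersections may lie at infinity, over extension fields, or carry multiplicity).


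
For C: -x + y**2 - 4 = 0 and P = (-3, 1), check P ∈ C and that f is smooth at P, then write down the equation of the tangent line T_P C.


Tangent line at P: -x + 2*y - 5 = 0.

Step 1: f(-3, 1) = 0, so P lies on C.
Step 2: partial derivatives
  f_x(x, y) = -1, f_y(x, y) = 2*y.
  f_x(P) = -1, f_y(P) = 2 (gradient nonzero, so P is smooth).
Step 3: tangent line at P: -1·(x − -3) + 2·(y − 1) = 0.
Expanding: -x + 2*y - 5 = 0.


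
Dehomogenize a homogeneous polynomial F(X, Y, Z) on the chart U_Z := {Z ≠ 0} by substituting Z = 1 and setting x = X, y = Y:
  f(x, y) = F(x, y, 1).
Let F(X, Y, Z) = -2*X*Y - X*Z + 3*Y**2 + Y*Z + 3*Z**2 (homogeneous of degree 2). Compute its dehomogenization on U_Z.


f(x, y) = -2*x*y - x + 3*y**2 + y + 3

On U_Z we set Z = 1. Each monomial c·X^i·Y^j·Z^k in F becomes c·x^i·y^j·1^k = c·x^i·y^j.
Substituting Z = 1: F(X, Y, 1) = -2*x*y - x + 3*y**2 + y + 3.
Note: deg(f) ≤ deg(F) = 2; strict inequality happens when F is divisible by Z (lost terms).


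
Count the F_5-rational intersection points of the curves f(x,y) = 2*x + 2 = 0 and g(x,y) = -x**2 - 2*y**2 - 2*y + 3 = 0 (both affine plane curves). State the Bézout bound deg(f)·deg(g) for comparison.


Common zeros: {(4, 2)}; count = 1; Bézout bound = 2.

deg(f) = 1, deg(g) = 2, so Bézout bound = 2.
Scan x ∈ F_5. For each x, list the y ∈ F_5 with f(x, y) ≡ 0 and those with g(x, y) ≡ 0 (mod 5); the common zeros in that column are the intersection.
  x = 0: f ≡ 0 at y ∈ ∅; g ≡ 0 at y ∈ ∅; common: ∅.
  x = 1: f ≡ 0 at y ∈ ∅; g ≡ 0 at y ∈ {2}; common: ∅.
  x = 2: f ≡ 0 at y ∈ ∅; g ≡ 0 at y ∈ {1, 3}; common: ∅.
  x = 3: f ≡ 0 at y ∈ ∅; g ≡ 0 at y ∈ {1, 3}; common: ∅.
  x = 4: f ≡ 0 at y ∈ {0, 1, 2, 3, 4}; g ≡ 0 at y ∈ {2}; common: {2}.
Collecting: common zeros = {(4, 2)}, so the count is 1.
Comparison with the Bézout bound: 1 ≤ 2 = deg(f)·deg(g), as expected for curves with no common component (the affine F_5-count falls short of the bound because intersections may lie at infinity, over extension fields, or carry multiplicity).


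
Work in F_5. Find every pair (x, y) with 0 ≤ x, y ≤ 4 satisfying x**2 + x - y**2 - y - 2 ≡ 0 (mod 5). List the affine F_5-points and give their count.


Affine F_5-points: {(1, 0), (1, 4), (3, 0), (3, 4)}; count = 4.

For each of the 25 pairs (x, y) ∈ F_5², evaluate f(x, y) mod 5. Record the zeros.
  x = 0: [0↦3, 1↦1, 2↦2, 3↦1, 4↦3]  zeros at y ∈ ∅
  x = 1: [0↦0, 1↦3, 2↦4, 3↦3, 4↦0]  zeros at y ∈ {0, 4}
  x = 2: [0↦4, 1↦2, 2↦3, 3↦2, 4↦4]  zeros at y ∈ ∅
  x = 3: [0↦0, 1↦3, 2↦4, 3↦3, 4↦0]  zeros at y ∈ {0, 4}
  x = 4: [0↦3, 1↦1, 2↦2, 3↦1, 4↦3]  zeros at y ∈ ∅
Collecting zeros: affine points = {(1, 0), (1, 4), (3, 0), (3, 4)}.
Total count |C(F_5)_aff| = 4.


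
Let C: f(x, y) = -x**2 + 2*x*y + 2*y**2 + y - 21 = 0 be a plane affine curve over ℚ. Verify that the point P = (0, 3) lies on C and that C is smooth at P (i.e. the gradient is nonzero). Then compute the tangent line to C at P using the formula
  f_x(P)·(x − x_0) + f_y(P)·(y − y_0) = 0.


Tangent line at P: 6*x + 13*y - 39 = 0.

Step 1: f(0, 3) = 0, so P lies on C.
Step 2: partial derivatives
  f_x(x, y) = -2*x + 2*y, f_y(x, y) = 2*x + 4*y + 1.
  f_x(P) = 6, f_y(P) = 13 (gradient nonzero, so P is smooth).
Step 3: tangent line at P: 6·(x − 0) + 13·(y − 3) = 0.
Expanding: 6*x + 13*y - 39 = 0.


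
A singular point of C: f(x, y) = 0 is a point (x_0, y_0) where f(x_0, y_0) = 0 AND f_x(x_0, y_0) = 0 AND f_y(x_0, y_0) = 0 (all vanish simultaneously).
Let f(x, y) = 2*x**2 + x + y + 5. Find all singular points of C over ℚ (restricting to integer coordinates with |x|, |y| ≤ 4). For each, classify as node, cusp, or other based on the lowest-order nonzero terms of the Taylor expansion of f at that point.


No singular points in the scanned grid; C is smooth there.

Compute partial derivatives:
  f_x = 4*x + 1.
  f_y = 1.
f_y = 1 is a nonzero constant, so f_y never vanishes: no point (x, y) can satisfy f = f_x = f_y = 0. In particular no (x, y) ∈ {−4, ..., 4}² is singular; the curve is smooth.


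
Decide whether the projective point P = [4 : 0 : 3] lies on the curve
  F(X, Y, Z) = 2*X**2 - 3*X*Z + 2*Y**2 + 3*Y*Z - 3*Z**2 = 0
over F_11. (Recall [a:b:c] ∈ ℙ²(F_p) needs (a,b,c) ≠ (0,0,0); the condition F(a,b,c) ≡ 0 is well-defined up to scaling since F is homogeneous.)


F(4,0,3) ≡ 2 (mod 11); P is NOT on the curve.

Evaluate F(4, 0, 3) term-by-term (mod 11).
  2*X**2 ↦ 2·16·1·1 = 32
  -3*X*Z ↦ -3·4·1·3 = -36
  2*Y**2 ↦ 2·1·0·1 = 0
  3*Y*Z ↦ 3·1·0·3 = 0
  -3*Z**2 ↦ -3·1·1·9 = -27
Sum: F(4, 0, 3) = (32) + (-36) + (0) + (0) + (-27) = -31.
Reducing mod 11: -31 ≡ 2 (mod 11).
Since F(a, b, c) ≡ 2 ≠ 0 (mod 11), P does NOT lie on the curve.


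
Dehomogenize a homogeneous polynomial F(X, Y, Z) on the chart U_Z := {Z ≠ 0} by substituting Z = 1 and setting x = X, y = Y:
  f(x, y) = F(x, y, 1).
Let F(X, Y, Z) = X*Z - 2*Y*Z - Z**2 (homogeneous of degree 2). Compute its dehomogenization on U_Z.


f(x, y) = x - 2*y - 1

On U_Z we set Z = 1. Each monomial c·X^i·Y^j·Z^k in F becomes c·x^i·y^j·1^k = c·x^i·y^j.
Substituting Z = 1: F(X, Y, 1) = x - 2*y - 1.
Note: deg(f) ≤ deg(F) = 2; strict inequality happens when F is divisible by Z (lost terms).


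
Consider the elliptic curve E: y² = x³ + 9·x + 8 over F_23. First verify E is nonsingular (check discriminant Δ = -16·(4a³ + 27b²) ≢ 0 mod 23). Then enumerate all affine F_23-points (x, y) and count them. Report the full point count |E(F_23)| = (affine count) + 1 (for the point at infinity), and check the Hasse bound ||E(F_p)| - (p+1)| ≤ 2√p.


Affine points = {(0, 10), (0, 13), (1, 8), (1, 15), (3, 4), (3, 19), (4, 4), (4, 19), (6, 5), (6, 18), (7, 0), (9, 6), (9, 17), (11, 9), (11, 14), (12, 2), (12, 21), (14, 7), (14, 16), (16, 4), (16, 19), (19, 0), (20, 0)}; affine count = 23; |E(F_23)| = 24.

Discriminant check: Δ ∝ 4a³ + 27b² = 4·9³ + 27·8² = 4·729 + 27·64 ≡ 21 (mod 23). Nonzero ⇒ E is nonsingular.
For each x ∈ F_23, compute rhs = x³ + 9·x + 8 mod 23, then count y ∈ F_23 with y² ≡ rhs.
  x = 0: rhs = 8, matching y values: 10, 13 (2 points).
  x = 1: rhs = 18, matching y values: 8, 15 (2 points).
  x = 2: rhs = 11, matching y values: none (0 points).
  x = 3: rhs = 16, matching y values: 4, 19 (2 points).
  x = 4: rhs = 16, matching y values: 4, 19 (2 points).
  x = 5: rhs = 17, matching y values: none (0 points).
  x = 6: rhs = 2, matching y values: 5, 18 (2 points).
  x = 7: rhs = 0, matching y values: 0 (1 points).
  x = 8: rhs = 17, matching y values: none (0 points).
  x = 9: rhs = 13, matching y values: 6, 17 (2 points).
  x = 10: rhs = 17, matching y values: none (0 points).
  x = 11: rhs = 12, matching y values: 9, 14 (2 points).
  x = 12: rhs = 4, matching y values: 2, 21 (2 points).
  x = 13: rhs = 22, matching y values: none (0 points).
  x = 14: rhs = 3, matching y values: 7, 16 (2 points).
  x = 15: rhs = 22, matching y values: none (0 points).
  x = 16: rhs = 16, matching y values: 4, 19 (2 points).
  x = 17: rhs = 14, matching y values: none (0 points).
  x = 18: rhs = 22, matching y values: none (0 points).
  x = 19: rhs = 0, matching y values: 0 (1 points).
  x = 20: rhs = 0, matching y values: 0 (1 points).
  x = 21: rhs = 5, matching y values: none (0 points).
  x = 22: rhs = 21, matching y values: none (0 points).
Total affine count: 23.
Full point count |E(F_23)| = 23 + 1 = 24.
Hasse bound: |24 − (23+1)| = |0| = 0 ≤ 2√23 ≈ 9.5917 ✓.


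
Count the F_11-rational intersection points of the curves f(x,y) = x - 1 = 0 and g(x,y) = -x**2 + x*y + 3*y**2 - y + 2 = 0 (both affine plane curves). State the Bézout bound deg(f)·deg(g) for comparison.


Common zeros: ∅; count = 0; Bézout bound = 2.

deg(f) = 1, deg(g) = 2, so Bézout bound = 2.
Scan x ∈ F_11. For each x, list the y ∈ F_11 with f(x, y) ≡ 0 and those with g(x, y) ≡ 0 (mod 11); the common zeros in that column are the intersection.
  x = 0: f ≡ 0 at y ∈ ∅; g ≡ 0 at y ∈ ∅; common: ∅.
  x = 1: f ≡ 0 at y ∈ {0, 1, 2, 3, 4, 5, 6, 7, 8, 9, 10}; g ≡ 0 at y ∈ ∅; common: ∅.
  x = 2: f ≡ 0 at y ∈ ∅; g ≡ 0 at y ∈ {8, 10}; common: ∅.
  x = 3: f ≡ 0 at y ∈ ∅; g ≡ 0 at y ∈ {7}; common: ∅.
  x = 4: f ≡ 0 at y ∈ ∅; g ≡ 0 at y ∈ {3, 7}; common: ∅.
  x = 5: f ≡ 0 at y ∈ ∅; g ≡ 0 at y ∈ ∅; common: ∅.
  x = 6: f ≡ 0 at y ∈ ∅; g ≡ 0 at y ∈ {5, 8}; common: ∅.
  x = 7: f ≡ 0 at y ∈ ∅; g ≡ 0 at y ∈ ∅; common: ∅.
  x = 8: f ≡ 0 at y ∈ ∅; g ≡ 0 at y ∈ {6, 10}; common: ∅.
  x = 9: f ≡ 0 at y ∈ ∅; g ≡ 0 at y ∈ {6}; common: ∅.
  x = 10: f ≡ 0 at y ∈ ∅; g ≡ 0 at y ∈ {3, 5}; common: ∅.
Collecting: common zeros = ∅, so the count is 0.
Comparison with the Bézout bound: 0 ≤ 2 = deg(f)·deg(g), as expected for curves with no common component (the affine F_11-count falls short of the bound because intersections may lie at infinity, over extension fields, or carry multiplicity).


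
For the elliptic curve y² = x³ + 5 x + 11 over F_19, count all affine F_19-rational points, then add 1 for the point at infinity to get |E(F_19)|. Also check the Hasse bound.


Affine points = {(0, 7), (0, 12), (1, 6), (1, 13), (4, 0), (5, 3), (5, 16), (7, 3), (7, 16), (9, 5), (9, 14), (10, 4), (10, 15), (16, 8), (16, 11), (18, 9), (18, 10)}; affine count = 17; |E(F_19)| = 18.

Discriminant check: Δ ∝ 4a³ + 27b² = 4·5³ + 27·11² = 4·125 + 27·121 ≡ 5 (mod 19). Nonzero ⇒ E is nonsingular.
For each x ∈ F_19, compute rhs = x³ + 5·x + 11 mod 19, then count y ∈ F_19 with y² ≡ rhs.
  x = 0: rhs = 11, matching y values: 7, 12 (2 points).
  x = 1: rhs = 17, matching y values: 6, 13 (2 points).
  x = 2: rhs = 10, matching y values: none (0 points).
  x = 3: rhs = 15, matching y values: none (0 points).
  x = 4: rhs = 0, matching y values: 0 (1 points).
  x = 5: rhs = 9, matching y values: 3, 16 (2 points).
  x = 6: rhs = 10, matching y values: none (0 points).
  x = 7: rhs = 9, matching y values: 3, 16 (2 points).
  x = 8: rhs = 12, matching y values: none (0 points).
  x = 9: rhs = 6, matching y values: 5, 14 (2 points).
  x = 10: rhs = 16, matching y values: 4, 15 (2 points).
  x = 11: rhs = 10, matching y values: none (0 points).
  x = 12: rhs = 13, matching y values: none (0 points).
  x = 13: rhs = 12, matching y values: none (0 points).
  x = 14: rhs = 13, matching y values: none (0 points).
  x = 15: rhs = 3, matching y values: none (0 points).
  x = 16: rhs = 7, matching y values: 8, 11 (2 points).
  x = 17: rhs = 12, matching y values: none (0 points).
  x = 18: rhs = 5, matching y values: 9, 10 (2 points).
Total affine count: 17.
Full point count |E(F_19)| = 17 + 1 = 18.
Hasse bound: |18 − (19+1)| = |-2| = 2 ≤ 2√19 ≈ 8.7178 ✓.


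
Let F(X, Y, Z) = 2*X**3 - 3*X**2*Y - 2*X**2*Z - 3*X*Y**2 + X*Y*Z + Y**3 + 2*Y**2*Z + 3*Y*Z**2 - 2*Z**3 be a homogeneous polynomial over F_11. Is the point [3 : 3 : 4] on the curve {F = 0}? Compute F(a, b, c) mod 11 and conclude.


F(3,3,4) ≡ 4 (mod 11); P is NOT on the curve.

Evaluate F(3, 3, 4) term-by-term (mod 11).
  2*X**3 ↦ 2·27·1·1 = 54
  -3*X**2*Y ↦ -3·9·3·1 = -81
  -2*X**2*Z ↦ -2·9·1·4 = -72
  -3*X*Y**2 ↦ -3·3·9·1 = -81
  X*Y*Z ↦ 1·3·3·4 = 36
  Y**3 ↦ 1·1·27·1 = 27
  2*Y**2*Z ↦ 2·1·9·4 = 72
  3*Y*Z**2 ↦ 3·1·3·16 = 144
  -2*Z**3 ↦ -2·1·1·64 = -128
Sum: F(3, 3, 4) = (54) + (-81) + (-72) + (-81) + (36) + (27) + (72) + (144) + (-128) = -29.
Reducing mod 11: -29 ≡ 4 (mod 11).
Since F(a, b, c) ≡ 4 ≠ 0 (mod 11), P does NOT lie on the curve.


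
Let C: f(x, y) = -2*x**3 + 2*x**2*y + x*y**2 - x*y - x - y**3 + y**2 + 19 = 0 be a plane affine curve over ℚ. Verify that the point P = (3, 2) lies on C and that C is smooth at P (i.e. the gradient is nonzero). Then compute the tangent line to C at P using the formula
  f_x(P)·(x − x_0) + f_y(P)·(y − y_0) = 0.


Tangent line at P: -29*x + 19*y + 49 = 0.

Step 1: f(3, 2) = 0, so P lies on C.
Step 2: partial derivatives
  f_x(x, y) = -6*x**2 + 4*x*y + y**2 - y - 1, f_y(x, y) = 2*x**2 + 2*x*y - x - 3*y**2 + 2*y.
  f_x(P) = -29, f_y(P) = 19 (gradient nonzero, so P is smooth).
Step 3: tangent line at P: -29·(x − 3) + 19·(y − 2) = 0.
Expanding: -29*x + 19*y + 49 = 0.


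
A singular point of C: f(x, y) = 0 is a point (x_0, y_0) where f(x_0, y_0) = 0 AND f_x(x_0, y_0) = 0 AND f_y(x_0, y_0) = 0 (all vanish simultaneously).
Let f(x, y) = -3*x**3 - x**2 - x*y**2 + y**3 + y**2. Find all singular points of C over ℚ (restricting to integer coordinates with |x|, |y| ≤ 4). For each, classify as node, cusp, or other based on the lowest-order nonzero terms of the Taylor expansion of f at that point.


Singular points: {(0, 0)}; classification: node.

Compute partial derivatives:
  f_x = -9*x**2 - 2*x - y**2.
  f_y = -2*x*y + 3*y**2 + 2*y.
Scan x_0 ∈ {−4, ..., 4}. For each x_0, f_y(x_0, y) is a polynomial in y; find its integer roots y ∈ {−4, ..., 4}, then test f_x and f at those candidates.
  x = -4: f_y(-4, y) = 3*y**2 + 10*y; vanishes at y ∈ {0}. (-4, 0): f_x = -136 ≠ 0.
  x = -3: f_y(-3, y) = 3*y**2 + 8*y; vanishes at y ∈ {0}. (-3, 0): f_x = -75 ≠ 0.
  x = -2: f_y(-2, y) = 3*y**2 + 6*y; vanishes at y ∈ {-2, 0}. (-2, -2): f_x = -36 ≠ 0; (-2, 0): f_x = -32 ≠ 0.
  x = -1: f_y(-1, y) = 3*y**2 + 4*y; vanishes at y ∈ {0}. (-1, 0): f_x = -7 ≠ 0.
  x = 0: f_y(0, y) = 3*y**2 + 2*y; vanishes at y ∈ {0}. (0, 0): f_x = 0, f = 0 — SINGULAR.
  x = 1: f_y(1, y) = 3*y**2; vanishes at y ∈ {0}. (1, 0): f_x = -11 ≠ 0.
  x = 2: f_y(2, y) = 3*y**2 - 2*y; vanishes at y ∈ {0}. (2, 0): f_x = -40 ≠ 0.
  x = 3: f_y(3, y) = 3*y**2 - 4*y; vanishes at y ∈ {0}. (3, 0): f_x = -87 ≠ 0.
  x = 4: f_y(4, y) = 3*y**2 - 6*y; vanishes at y ∈ {0, 2}. (4, 0): f_x = -152 ≠ 0; (4, 2): f_x = -156 ≠ 0.
Only singular point on the grid: (0, 0).
Classify: substitute x = 0 + u, y = 0 + v and expand: f = -3*u**3 - u**2 - u*v**2 + v**3 + v**2.
No constant or linear terms (consistent with a singular point). Quadratic part: -u**2 + v**2. Cubic part: -3*u**3 - u*v**2 + v**3.
The quadratic part v**2 - u**2 = (v − u)(v + u) splits into two distinct linear factors, so there are two distinct tangent lines y − 0 = ±(x − 0) — this is a node (ordinary double point).
Classification: node.


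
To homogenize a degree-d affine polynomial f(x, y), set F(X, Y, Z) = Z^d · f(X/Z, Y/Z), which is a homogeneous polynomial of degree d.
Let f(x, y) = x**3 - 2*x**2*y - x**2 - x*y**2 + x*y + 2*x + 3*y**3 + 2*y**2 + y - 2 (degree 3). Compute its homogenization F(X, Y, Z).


F(X, Y, Z) = X**3 - 2*X**2*Y - X**2*Z - X*Y**2 + X*Y*Z + 2*X*Z**2 + 3*Y**3 + 2*Y**2*Z + Y*Z**2 - 2*Z**3

deg(f) = 3.
Substitute x = X/Z, y = Y/Z into f, then multiply by Z^3.
  monomial 1·x^3·y^0 ↦ 1·X^3·Y^0·Z^0.
  monomial -2·x^2·y^1 ↦ -2·X^2·Y^1·Z^0.
  monomial -1·x^2·y^0 ↦ -1·X^2·Y^0·Z^1.
  monomial -1·x^1·y^2 ↦ -1·X^1·Y^2·Z^0.
  monomial 1·x^1·y^1 ↦ 1·X^1·Y^1·Z^1.
  monomial 2·x^1·y^0 ↦ 2·X^1·Y^0·Z^2.
  monomial 3·x^0·y^3 ↦ 3·X^0·Y^3·Z^0.
  monomial 2·x^0·y^2 ↦ 2·X^0·Y^2·Z^1.
  monomial 1·x^0·y^1 ↦ 1·X^0·Y^1·Z^2.
  monomial -2·x^0·y^0 ↦ -2·X^0·Y^0·Z^3.
Collecting: F(X, Y, Z) = X**3 - 2*X**2*Y - X**2*Z - X*Y**2 + X*Y*Z + 2*X*Z**2 + 3*Y**3 + 2*Y**2*Z + Y*Z**2 - 2*Z**3.


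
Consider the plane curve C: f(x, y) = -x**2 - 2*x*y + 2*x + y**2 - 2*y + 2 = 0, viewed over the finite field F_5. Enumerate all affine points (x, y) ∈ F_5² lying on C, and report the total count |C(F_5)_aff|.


Affine F_5-points: {(0, 3), (0, 4), (1, 1), (1, 3), (4, 1), (4, 4)}; count = 6.

For each of the 25 pairs (x, y) ∈ F_5², evaluate f(x, y) mod 5. Record the zeros.
  x = 0: [0↦2, 1↦1, 2↦2, 3↦0, 4↦0]  zeros at y ∈ {3, 4}
  x = 1: [0↦3, 1↦0, 2↦4, 3↦0, 4↦3]  zeros at y ∈ {1, 3}
  x = 2: [0↦2, 1↦2, 2↦4, 3↦3, 4↦4]  zeros at y ∈ ∅
  x = 3: [0↦4, 1↦2, 2↦2, 3↦4, 4↦3]  zeros at y ∈ ∅
  x = 4: [0↦4, 1↦0, 2↦3, 3↦3, 4↦0]  zeros at y ∈ {1, 4}
Collecting zeros: affine points = {(0, 3), (0, 4), (1, 1), (1, 3), (4, 1), (4, 4)}.
Total count |C(F_5)_aff| = 6.


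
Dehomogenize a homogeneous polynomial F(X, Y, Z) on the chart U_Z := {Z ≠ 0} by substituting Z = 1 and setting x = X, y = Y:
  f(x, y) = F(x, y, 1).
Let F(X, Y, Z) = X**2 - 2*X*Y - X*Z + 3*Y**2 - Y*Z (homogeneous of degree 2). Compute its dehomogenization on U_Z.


f(x, y) = x**2 - 2*x*y - x + 3*y**2 - y

On U_Z we set Z = 1. Each monomial c·X^i·Y^j·Z^k in F becomes c·x^i·y^j·1^k = c·x^i·y^j.
Substituting Z = 1: F(X, Y, 1) = x**2 - 2*x*y - x + 3*y**2 - y.
Note: deg(f) ≤ deg(F) = 2; strict inequality happens when F is divisible by Z (lost terms).


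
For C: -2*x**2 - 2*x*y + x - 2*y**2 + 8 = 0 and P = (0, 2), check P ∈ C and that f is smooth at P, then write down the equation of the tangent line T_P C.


Tangent line at P: -3*x - 8*y + 16 = 0.

Step 1: f(0, 2) = 0, so P lies on C.
Step 2: partial derivatives
  f_x(x, y) = -4*x - 2*y + 1, f_y(x, y) = -2*x - 4*y.
  f_x(P) = -3, f_y(P) = -8 (gradient nonzero, so P is smooth).
Step 3: tangent line at P: -3·(x − 0) + -8·(y − 2) = 0.
Expanding: -3*x - 8*y + 16 = 0.


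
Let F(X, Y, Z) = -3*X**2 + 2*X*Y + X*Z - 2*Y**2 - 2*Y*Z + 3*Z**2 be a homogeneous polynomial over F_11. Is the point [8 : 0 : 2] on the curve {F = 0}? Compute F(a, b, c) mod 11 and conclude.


F(8,0,2) ≡ 1 (mod 11); P is NOT on the curve.

Evaluate F(8, 0, 2) term-by-term (mod 11).
  -3*X**2 ↦ -3·64·1·1 = -192
  2*X*Y ↦ 2·8·0·1 = 0
  X*Z ↦ 1·8·1·2 = 16
  -2*Y**2 ↦ -2·1·0·1 = 0
  -2*Y*Z ↦ -2·1·0·2 = 0
  3*Z**2 ↦ 3·1·1·4 = 12
Sum: F(8, 0, 2) = (-192) + (0) + (16) + (0) + (0) + (12) = -164.
Reducing mod 11: -164 ≡ 1 (mod 11).
Since F(a, b, c) ≡ 1 ≠ 0 (mod 11), P does NOT lie on the curve.


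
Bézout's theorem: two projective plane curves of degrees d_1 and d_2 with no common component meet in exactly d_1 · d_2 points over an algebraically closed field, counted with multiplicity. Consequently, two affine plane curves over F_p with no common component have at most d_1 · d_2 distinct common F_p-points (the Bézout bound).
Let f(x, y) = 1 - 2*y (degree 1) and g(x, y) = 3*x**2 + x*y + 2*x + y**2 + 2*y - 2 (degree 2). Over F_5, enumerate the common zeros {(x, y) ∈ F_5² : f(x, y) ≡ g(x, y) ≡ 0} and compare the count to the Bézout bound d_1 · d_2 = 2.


Common zeros: {(2, 3), (3, 3)}; count = 2; Bézout bound = 2.

deg(f) = 1, deg(g) = 2, so Bézout bound = 2.
Scan x ∈ F_5. For each x, list the y ∈ F_5 with f(x, y) ≡ 0 and those with g(x, y) ≡ 0 (mod 5); the common zeros in that column are the intersection.
  x = 0: f ≡ 0 at y ∈ {3}; g ≡ 0 at y ∈ ∅; common: ∅.
  x = 1: f ≡ 0 at y ∈ {3}; g ≡ 0 at y ∈ ∅; common: ∅.
  x = 2: f ≡ 0 at y ∈ {3}; g ≡ 0 at y ∈ {3}; common: {3}.
  x = 3: f ≡ 0 at y ∈ {3}; g ≡ 0 at y ∈ {2, 3}; common: {3}.
  x = 4: f ≡ 0 at y ∈ {3}; g ≡ 0 at y ∈ {2}; common: ∅.
Collecting: common zeros = {(2, 3), (3, 3)}, so the count is 2.
Comparison with the Bézout bound: 2 ≤ 2 = deg(f)·deg(g), as expected for curves with no common component (the bound is attained).


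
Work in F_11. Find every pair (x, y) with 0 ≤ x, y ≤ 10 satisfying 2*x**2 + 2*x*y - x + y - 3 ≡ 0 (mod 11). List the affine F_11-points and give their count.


Affine F_11-points: {(0, 3), (1, 8), (2, 6), (3, 3), (4, 7), (6, 7), (7, 0), (8, 8), (9, 6), (10, 0)}; count = 10.

For each of the 121 pairs (x, y) ∈ F_11², evaluate f(x, y) mod 11. Record the zeros.
  x = 0: [0↦8, 1↦9, 2↦10, 3↦0, 4↦1, 5↦2, 6↦3, 7↦4, 8↦5, 9↦6, 10↦7]  zeros at y ∈ {3}
  x = 1: [0↦9, 1↦1, 2↦4, 3↦7, 4↦10, 5↦2, 6↦5, 7↦8, 8↦0, 9↦3, 10↦6]  zeros at y ∈ {8}
  x = 2: [0↦3, 1↦8, 2↦2, 3↦7, 4↦1, 5↦6, 6↦0, 7↦5, 8↦10, 9↦4, 10↦9]  zeros at y ∈ {6}
  x = 3: [0↦1, 1↦8, 2↦4, 3↦0, 4↦7, 5↦3, 6↦10, 7↦6, 8↦2, 9↦9, 10↦5]  zeros at y ∈ {3}
  x = 4: [0↦3, 1↦1, 2↦10, 3↦8, 4↦6, 5↦4, 6↦2, 7↦0, 8↦9, 9↦7, 10↦5]  zeros at y ∈ {7}
  x = 5: [0↦9, 1↦9, 2↦9, 3↦9, 4↦9, 5↦9, 6↦9, 7↦9, 8↦9, 9↦9, 10↦9]  zeros at y ∈ ∅
  x = 6: [0↦8, 1↦10, 2↦1, 3↦3, 4↦5, 5↦7, 6↦9, 7↦0, 8↦2, 9↦4, 10↦6]  zeros at y ∈ {7}
  x = 7: [0↦0, 1↦4, 2↦8, 3↦1, 4↦5, 5↦9, 6↦2, 7↦6, 8↦10, 9↦3, 10↦7]  zeros at y ∈ {0}
  x = 8: [0↦7, 1↦2, 2↦8, 3↦3, 4↦9, 5↦4, 6↦10, 7↦5, 8↦0, 9↦6, 10↦1]  zeros at y ∈ {8}
  x = 9: [0↦7, 1↦4, 2↦1, 3↦9, 4↦6, 5↦3, 6↦0, 7↦8, 8↦5, 9↦2, 10↦10]  zeros at y ∈ {6}
  x = 10: [0↦0, 1↦10, 2↦9, 3↦8, 4↦7, 5↦6, 6↦5, 7↦4, 8↦3, 9↦2, 10↦1]  zeros at y ∈ {0}
Collecting zeros: affine points = {(0, 3), (1, 8), (2, 6), (3, 3), (4, 7), (6, 7), (7, 0), (8, 8), (9, 6), (10, 0)}.
Total count |C(F_11)_aff| = 10.


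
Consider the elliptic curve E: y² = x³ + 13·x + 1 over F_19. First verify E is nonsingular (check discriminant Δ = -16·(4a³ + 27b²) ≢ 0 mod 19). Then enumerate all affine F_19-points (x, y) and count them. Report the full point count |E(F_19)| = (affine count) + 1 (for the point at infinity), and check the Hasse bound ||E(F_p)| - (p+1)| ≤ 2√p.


Affine points = {(0, 1), (0, 18), (2, 4), (2, 15), (5, 1), (5, 18), (7, 6), (7, 13), (8, 3), (8, 16), (9, 7), (9, 12), (12, 2), (12, 17), (13, 7), (13, 12), (14, 1), (14, 18), (16, 7), (16, 12), (17, 9), (17, 10), (18, 5), (18, 14)}; affine count = 24; |E(F_19)| = 25.

Discriminant check: Δ ∝ 4a³ + 27b² = 4·13³ + 27·1² = 4·2197 + 27·1 ≡ 18 (mod 19). Nonzero ⇒ E is nonsingular.
For each x ∈ F_19, compute rhs = x³ + 13·x + 1 mod 19, then count y ∈ F_19 with y² ≡ rhs.
  x = 0: rhs = 1, matching y values: 1, 18 (2 points).
  x = 1: rhs = 15, matching y values: none (0 points).
  x = 2: rhs = 16, matching y values: 4, 15 (2 points).
  x = 3: rhs = 10, matching y values: none (0 points).
  x = 4: rhs = 3, matching y values: none (0 points).
  x = 5: rhs = 1, matching y values: 1, 18 (2 points).
  x = 6: rhs = 10, matching y values: none (0 points).
  x = 7: rhs = 17, matching y values: 6, 13 (2 points).
  x = 8: rhs = 9, matching y values: 3, 16 (2 points).
  x = 9: rhs = 11, matching y values: 7, 12 (2 points).
  x = 10: rhs = 10, matching y values: none (0 points).
  x = 11: rhs = 12, matching y values: none (0 points).
  x = 12: rhs = 4, matching y values: 2, 17 (2 points).
  x = 13: rhs = 11, matching y values: 7, 12 (2 points).
  x = 14: rhs = 1, matching y values: 1, 18 (2 points).
  x = 15: rhs = 18, matching y values: none (0 points).
  x = 16: rhs = 11, matching y values: 7, 12 (2 points).
  x = 17: rhs = 5, matching y values: 9, 10 (2 points).
  x = 18: rhs = 6, matching y values: 5, 14 (2 points).
Total affine count: 24.
Full point count |E(F_19)| = 24 + 1 = 25.
Hasse bound: |25 − (19+1)| = |5| = 5 ≤ 2√19 ≈ 8.7178 ✓.


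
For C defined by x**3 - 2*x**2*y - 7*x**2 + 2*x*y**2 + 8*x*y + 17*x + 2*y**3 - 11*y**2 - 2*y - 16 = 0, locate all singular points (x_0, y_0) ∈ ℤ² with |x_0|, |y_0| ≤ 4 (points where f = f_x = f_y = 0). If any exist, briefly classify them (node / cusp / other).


Singular points: {(3, 1)}; classification: cusp.

Compute partial derivatives:
  f_x = 3*x**2 - 4*x*y - 14*x + 2*y**2 + 8*y + 17.
  f_y = -2*x**2 + 4*x*y + 8*x + 6*y**2 - 22*y - 2.
Scan x_0 ∈ {−4, ..., 4}. For each x_0, f_y(x_0, y) is a polynomial in y; find its integer roots y ∈ {−4, ..., 4}, then test f_x and f at those candidates.
  x = -4: f_y(-4, y) = 6*y**2 - 38*y - 66; no integer root y with |y| ≤ 4.
  x = -3: f_y(-3, y) = 6*y**2 - 34*y - 44; no integer root y with |y| ≤ 4.
  x = -2: f_y(-2, y) = 6*y**2 - 30*y - 26; no integer root y with |y| ≤ 4.
  x = -1: f_y(-1, y) = 6*y**2 - 26*y - 12; no integer root y with |y| ≤ 4.
  x = 0: f_y(0, y) = 6*y**2 - 22*y - 2; no integer root y with |y| ≤ 4.
  x = 1: f_y(1, y) = 6*y**2 - 18*y + 4; no integer root y with |y| ≤ 4.
  x = 2: f_y(2, y) = 6*y**2 - 14*y + 6; no integer root y with |y| ≤ 4.
  x = 3: f_y(3, y) = 6*y**2 - 10*y + 4; vanishes at y ∈ {1}. (3, 1): f_x = 0, f = 0 — SINGULAR.
  x = 4: f_y(4, y) = 6*y**2 - 6*y - 2; no integer root y with |y| ≤ 4.
Only singular point on the grid: (3, 1).
Classify: substitute x = 3 + u, y = 1 + v and expand: f = u**3 - 2*u**2*v + 2*u*v**2 + 2*v**3 + v**2.
No constant or linear terms (consistent with a singular point). Quadratic part: v**2. Cubic part: u**3 - 2*u**2*v + 2*u*v**2 + 2*v**3.
The quadratic part v**2 is a perfect square, so there is a single (double) tangent line v = 0, i.e. y = 1. Restricting the cubic part to that line (v = 0) leaves u**3 ≠ 0, so f is not divisible by v and the branch is v² ≈ -u**3 to lowest order — this is a cusp.
Classification: cusp.


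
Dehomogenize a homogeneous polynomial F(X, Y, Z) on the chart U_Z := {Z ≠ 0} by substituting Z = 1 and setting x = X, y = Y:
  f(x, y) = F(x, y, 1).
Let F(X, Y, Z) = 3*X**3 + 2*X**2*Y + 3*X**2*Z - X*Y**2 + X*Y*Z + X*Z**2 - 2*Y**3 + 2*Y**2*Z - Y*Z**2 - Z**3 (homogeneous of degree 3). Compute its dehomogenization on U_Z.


f(x, y) = 3*x**3 + 2*x**2*y + 3*x**2 - x*y**2 + x*y + x - 2*y**3 + 2*y**2 - y - 1

On U_Z we set Z = 1. Each monomial c·X^i·Y^j·Z^k in F becomes c·x^i·y^j·1^k = c·x^i·y^j.
Substituting Z = 1: F(X, Y, 1) = 3*x**3 + 2*x**2*y + 3*x**2 - x*y**2 + x*y + x - 2*y**3 + 2*y**2 - y - 1.
Note: deg(f) ≤ deg(F) = 3; strict inequality happens when F is divisible by Z (lost terms).


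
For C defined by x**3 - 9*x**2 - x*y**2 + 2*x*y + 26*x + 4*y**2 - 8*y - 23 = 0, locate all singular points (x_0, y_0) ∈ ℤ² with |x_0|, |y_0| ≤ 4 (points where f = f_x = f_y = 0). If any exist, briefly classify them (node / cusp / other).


Singular points: {(3, 1)}; classification: cusp.

Compute partial derivatives:
  f_x = 3*x**2 - 18*x - y**2 + 2*y + 26.
  f_y = -2*x*y + 2*x + 8*y - 8.
Scan x_0 ∈ {−4, ..., 4}. For each x_0, f_y(x_0, y) is a polynomial in y; find its integer roots y ∈ {−4, ..., 4}, then test f_x and f at those candidates.
  x = -4: f_y(-4, y) = 16*y - 16; vanishes at y ∈ {1}. (-4, 1): f_x = 147 ≠ 0.
  x = -3: f_y(-3, y) = 14*y - 14; vanishes at y ∈ {1}. (-3, 1): f_x = 108 ≠ 0.
  x = -2: f_y(-2, y) = 12*y - 12; vanishes at y ∈ {1}. (-2, 1): f_x = 75 ≠ 0.
  x = -1: f_y(-1, y) = 10*y - 10; vanishes at y ∈ {1}. (-1, 1): f_x = 48 ≠ 0.
  x = 0: f_y(0, y) = 8*y - 8; vanishes at y ∈ {1}. (0, 1): f_x = 27 ≠ 0.
  x = 1: f_y(1, y) = 6*y - 6; vanishes at y ∈ {1}. (1, 1): f_x = 12 ≠ 0.
  x = 2: f_y(2, y) = 4*y - 4; vanishes at y ∈ {1}. (2, 1): f_x = 3 ≠ 0.
  x = 3: f_y(3, y) = 2*y - 2; vanishes at y ∈ {1}. (3, 1): f_x = 0, f = 0 — SINGULAR.
  x = 4: f_y(4, y) = 0; vanishes at y ∈ {-4, -3, -2, -1, 0, 1, 2, 3, 4}. (4, -4): f_x = -22 ≠ 0; (4, -3): f_x = -13 ≠ 0; (4, -2): f_x = -6 ≠ 0; (4, -1): f_x = -1 ≠ 0; (4, 0): f_x = 2 ≠ 0; (4, 1): f_x = 3 ≠ 0; (4, 2): f_x = 2 ≠ 0; (4, 3): f_x = -1 ≠ 0; (4, 4): f_x = -6 ≠ 0.
Only singular point on the grid: (3, 1).
Classify: substitute x = 3 + u, y = 1 + v and expand: f = u**3 - u*v**2 + v**2.
No constant or linear terms (consistent with a singular point). Quadratic part: v**2. Cubic part: u**3 - u*v**2.
The quadratic part v**2 is a perfect square, so there is a single (double) tangent line v = 0, i.e. y = 1. Restricting the cubic part to that line (v = 0) leaves u**3 ≠ 0, so f is not divisible by v and the branch is v² ≈ -u**3 to lowest order — this is a cusp.
Classification: cusp.
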